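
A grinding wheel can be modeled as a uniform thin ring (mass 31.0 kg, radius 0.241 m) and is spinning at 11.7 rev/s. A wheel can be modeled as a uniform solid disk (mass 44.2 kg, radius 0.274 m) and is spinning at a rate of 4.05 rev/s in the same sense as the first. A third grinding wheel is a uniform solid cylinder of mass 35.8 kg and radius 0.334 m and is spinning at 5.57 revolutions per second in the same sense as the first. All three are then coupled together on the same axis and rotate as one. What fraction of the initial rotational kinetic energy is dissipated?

No external torque acts about the common axis, so total angular momentum is conserved.
Moments of inertia: I_A = (31.0)(0.241)² = 1.801 kg·m²; I_B = ½(44.2)(0.274)² = 1.659 kg·m²; I_C = ½(35.8)(0.334)² = 1.997 kg·m².
Taking A's sense as positive: L = (1.801)(11.7) + (1.659)(4.05) + (1.997)(5.57) = 38.91 kg·m²·rev/s.
Combined I = 1.801 + 1.659 + 1.997 = 5.457 kg·m².
ω_f = L / I = 38.91 / 5.457 = 7.131 rev/s.
KE_i = ½ΣIω² = 6625 J; KE_f = ½(5.457)(44.80)² = 5476 J.
Fraction dissipated = (KE_i − KE_f)/KE_i = 0.1734.

fraction ≈ 0.173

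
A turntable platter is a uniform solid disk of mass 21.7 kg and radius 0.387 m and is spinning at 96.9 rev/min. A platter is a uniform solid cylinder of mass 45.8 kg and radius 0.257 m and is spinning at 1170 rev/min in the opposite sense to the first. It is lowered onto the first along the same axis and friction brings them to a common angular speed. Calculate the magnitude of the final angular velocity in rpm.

The coupling torques are internal; angular momentum about the shared axis is conserved.
Moments of inertia: I_A = ½(21.7)(0.387)² = 1.625 kg·m²; I_B = ½(45.8)(0.257)² = 1.513 kg·m².
Taking A's sense as positive: L = (1.625)(96.9) − (1.513)(1170) = -1612 kg·m²·rpm.
Combined I = 1.625 + 1.513 = 3.138 kg·m².
ω_f = L / I = -1612 / 3.138 = -513.8 rpm.

|ω_f| ≈ 514 rpm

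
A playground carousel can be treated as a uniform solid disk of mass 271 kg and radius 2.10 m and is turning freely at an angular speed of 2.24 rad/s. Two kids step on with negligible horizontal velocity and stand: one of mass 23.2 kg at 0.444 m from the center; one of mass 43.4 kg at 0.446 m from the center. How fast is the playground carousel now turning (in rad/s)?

No external torque acts about the center; L_before = L_after.
I_p = ½(271)(2.10)² = 597.6 kg·m².
Added inertia Σmr² = (23.2)(0.444)² + (43.4)(0.446)² = 13.21 kg·m²; I_f = 597.6 + 13.21 = 610.8 kg·m².
ω_f = I_p ω_i / I_f = (597.6)(2.24) / 610.8 = 2.192 rad/s.

ω_f ≈ 2.19 rad/s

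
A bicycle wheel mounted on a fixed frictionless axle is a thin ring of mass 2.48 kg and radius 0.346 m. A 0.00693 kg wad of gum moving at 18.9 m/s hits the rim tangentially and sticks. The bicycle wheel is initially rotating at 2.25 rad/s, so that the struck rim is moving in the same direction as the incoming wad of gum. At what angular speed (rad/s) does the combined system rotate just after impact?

|ω_f| ≈ 2.40 rad/s

The axle reaction passes through the axle and exerts no torque about it; angular momentum about the axle is conserved through the impact.
I_p = (2.48)(0.346)² = 0.2969 kg·m². Taking the sense of the wad of gum's angular momentum as positive, L_{wad} = m v R = (0.00693)(18.9)(0.346) = 0.04532 kg·m²/s.
L_i = +I_p ω_p + m v R = +(0.2969)(2.25) + 0.04532 = 0.7133 kg·m²/s.
After sticking, I_f = I_p + m R² = 0.2969 + (0.00693)(0.346)² = 0.2977 kg·m².
ω_f = L_i / I_f = 0.7133 / 0.2977 = 2.396 rad/s.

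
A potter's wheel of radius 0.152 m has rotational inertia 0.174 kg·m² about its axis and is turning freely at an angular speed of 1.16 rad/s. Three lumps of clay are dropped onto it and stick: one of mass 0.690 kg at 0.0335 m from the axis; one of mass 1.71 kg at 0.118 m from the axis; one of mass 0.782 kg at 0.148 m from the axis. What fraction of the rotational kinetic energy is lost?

The added mass arrives with no angular momentum about the axis, and any external torque about the axis is negligible, so the system's angular momentum is conserved.
Added inertia Σmr² = (0.690)(0.0335)² + (1.71)(0.118)² + (0.782)(0.148)² = 0.04171 kg·m²; I_f = 0.1740 + 0.04171 = 0.2157 kg·m².
ω_f = I_p ω_i / I_f = (0.1740)(1.16) / 0.2157 = 0.9357 rad/s.
KE_i = ½(0.1740)(1.160 rad/s)² = 0.1171 J; KE_f = ½(0.2157)(0.9357)² = 0.09443 J.
Fraction lost = 0.1934.

fraction ≈ 0.193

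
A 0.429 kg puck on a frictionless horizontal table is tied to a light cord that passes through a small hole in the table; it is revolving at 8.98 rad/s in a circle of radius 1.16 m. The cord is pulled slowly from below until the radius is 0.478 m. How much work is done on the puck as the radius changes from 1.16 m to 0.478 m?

W ≈ 114 J

The constraining force is radial, so m r² ω about the center is conserved.
ω₂ = ω₁ (r₁/r₂)² = (8.98)(1.16/0.478)² = 52.89 rad/s.
W = ΔKE = ½m(v₂² − v₁²) = 113.8 J.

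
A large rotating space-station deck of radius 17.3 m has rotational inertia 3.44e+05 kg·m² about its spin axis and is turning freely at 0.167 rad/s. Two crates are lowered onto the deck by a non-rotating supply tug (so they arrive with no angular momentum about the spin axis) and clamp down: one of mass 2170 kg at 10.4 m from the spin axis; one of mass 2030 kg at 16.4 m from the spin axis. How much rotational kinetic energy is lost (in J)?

energy lost ≈ 3330 J

The added mass arrives with no angular momentum about the spin axis, and any external torque about the spin axis is negligible, so the system's angular momentum is conserved.
Added inertia Σmr² = (2170)(10.4)² + (2030)(16.4)² = 7.807e+05 kg·m²; I_f = 3.440e+05 + 7.807e+05 = 1.125e+06 kg·m².
ω_f = I_p ω_i / I_f = (3.440e+05)(0.167) / 1.125e+06 = 0.05108 rad/s.
KE_i = ½(3.440e+05)(0.1670 rad/s)² = 4797 J; KE_f = ½(1.125e+06)(0.05108)² = 1467 J.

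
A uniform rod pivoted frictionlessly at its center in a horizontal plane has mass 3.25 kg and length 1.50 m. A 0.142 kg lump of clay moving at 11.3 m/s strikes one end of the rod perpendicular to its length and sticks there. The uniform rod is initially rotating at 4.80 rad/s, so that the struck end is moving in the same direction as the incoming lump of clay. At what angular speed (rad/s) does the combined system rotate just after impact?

|ω_f| ≈ 5.99 rad/s

The axle reaction passes through the pivot and exerts no torque about it; angular momentum about the pivot is conserved through the impact.
I_p = (1/12)(3.25)(1.50)² = 0.6094 kg·m². Taking the sense of the lump of clay's angular momentum as positive, L_{lump} = m v R = (0.142)(11.3)(1.50/2) = 1.203 kg·m²/s.
L_i = +I_p ω_p + m v R = +(0.6094)(4.80) + 1.203 = 4.128 kg·m²/s.
After sticking, I_f = I_p + m R² = 0.6094 + (0.142)(1.50/2)² = 0.6893 kg·m².
ω_f = L_i / I_f = 4.128 / 0.6893 = 5.990 rad/s.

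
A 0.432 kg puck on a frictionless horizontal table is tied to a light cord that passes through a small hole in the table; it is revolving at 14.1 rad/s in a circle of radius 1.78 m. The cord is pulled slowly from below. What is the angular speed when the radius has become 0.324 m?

The constraining force is radial, so m r² ω about the center is conserved.
ω₂ = ω₁ (r₁/r₂)² = (14.1)(1.78/0.324)² = 425.6 rad/s.

ω₂ ≈ 426 rad/s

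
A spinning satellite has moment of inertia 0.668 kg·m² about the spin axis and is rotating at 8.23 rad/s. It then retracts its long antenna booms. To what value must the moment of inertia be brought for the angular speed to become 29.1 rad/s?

I₂ ≈ 0.189 kg·m²

No external torque acts about the spin axis, so angular momentum is conserved.
I₂ = I₁ω₁ / ω₂ = (0.668)(8.23) / (29.1) = 0.1889 kg·m².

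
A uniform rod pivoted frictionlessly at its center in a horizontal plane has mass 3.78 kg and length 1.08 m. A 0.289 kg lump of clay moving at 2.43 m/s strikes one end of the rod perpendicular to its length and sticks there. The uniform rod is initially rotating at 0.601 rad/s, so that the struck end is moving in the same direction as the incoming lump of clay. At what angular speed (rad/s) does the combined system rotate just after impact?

The axle reaction passes through the pivot and exerts no torque about it; angular momentum about the pivot is conserved through the impact.
I_p = (1/12)(3.78)(1.08)² = 0.3674 kg·m². Taking the sense of the lump of clay's angular momentum as positive, L_{lump} = m v R = (0.289)(2.43)(1.08/2) = 0.3792 kg·m²/s.
L_i = +I_p ω_p + m v R = +(0.3674)(0.601) + 0.3792 = 0.6000 kg·m²/s.
After sticking, I_f = I_p + m R² = 0.3674 + (0.289)(1.08/2)² = 0.4517 kg·m².
ω_f = L_i / I_f = 0.6000 / 0.4517 = 1.328 rad/s.

|ω_f| ≈ 1.33 rad/s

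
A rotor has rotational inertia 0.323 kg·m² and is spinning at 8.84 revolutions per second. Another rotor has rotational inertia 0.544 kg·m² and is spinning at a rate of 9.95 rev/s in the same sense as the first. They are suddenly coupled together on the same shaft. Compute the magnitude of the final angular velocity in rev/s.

|ω_f| ≈ 9.54 rev/s

No external torque acts about the common axis, so total angular momentum is conserved.
Taking A's sense as positive: L = (0.3230)(8.84) + (0.5440)(9.95) = 8.268 kg·m²·rev/s.
Combined I = 0.3230 + 0.5440 = 0.8670 kg·m².
ω_f = L / I = 8.268 / 0.8670 = 9.536 rev/s.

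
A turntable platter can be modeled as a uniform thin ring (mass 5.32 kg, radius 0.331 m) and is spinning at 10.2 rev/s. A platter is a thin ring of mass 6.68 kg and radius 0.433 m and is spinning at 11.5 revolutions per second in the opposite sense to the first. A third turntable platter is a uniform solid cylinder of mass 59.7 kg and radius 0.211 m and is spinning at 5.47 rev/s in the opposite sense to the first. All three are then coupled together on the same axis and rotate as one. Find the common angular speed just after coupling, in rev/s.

The coupling torques are internal; angular momentum about the shared axis is conserved.
Moments of inertia: I_A = (5.32)(0.331)² = 0.5829 kg·m²; I_B = (6.68)(0.433)² = 1.252 kg·m²; I_C = ½(59.7)(0.211)² = 1.329 kg·m².
Taking A's sense as positive: L = (0.5829)(10.2) − (1.252)(11.5) − (1.329)(5.47) = -15.73 kg·m²·rev/s.
Combined I = 0.5829 + 1.252 + 1.329 = 3.164 kg·m².
ω_f = L / I = -15.73 / 3.164 = -4.970 rev/s.

|ω_f| ≈ 4.97 rev/s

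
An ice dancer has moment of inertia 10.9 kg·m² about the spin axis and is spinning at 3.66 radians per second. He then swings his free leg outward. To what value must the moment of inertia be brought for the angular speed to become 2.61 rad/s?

Angular momentum about the spin axis is conserved since the torque about it is zero.
I₂ = I₁ω₁ / ω₂ = (10.9)(3.66) / (2.61) = 15.29 kg·m².

I₂ ≈ 15.3 kg·m²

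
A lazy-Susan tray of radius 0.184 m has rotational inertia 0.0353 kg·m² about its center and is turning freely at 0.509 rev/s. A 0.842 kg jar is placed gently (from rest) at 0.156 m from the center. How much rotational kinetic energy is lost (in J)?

energy lost ≈ 0.0663 J

The added mass arrives with no angular momentum about the center, and any external torque about the center is negligible, so the system's angular momentum is conserved.
Added inertia Σmr² = (0.842)(0.156)² = 0.02049 kg·m²; I_f = 0.03530 + 0.02049 = 0.05579 kg·m².
ω_f = I_p ω_i / I_f = (0.03530)(0.509) / 0.05579 = 0.3221 rev/s.
KE_i = ½(0.03530)(3.198 rad/s)² = 0.1805 J; KE_f = ½(0.05579)(2.024)² = 0.1142 J.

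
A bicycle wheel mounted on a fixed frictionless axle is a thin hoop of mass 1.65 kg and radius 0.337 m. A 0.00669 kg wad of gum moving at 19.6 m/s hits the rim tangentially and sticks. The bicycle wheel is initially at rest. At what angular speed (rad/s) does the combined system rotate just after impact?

|ω_f| ≈ 0.235 rad/s

The axle reaction passes through the axle and exerts no torque about it; angular momentum about the axle is conserved through the impact.
I_p = (1.65)(0.337)² = 0.1874 kg·m². Taking the sense of the wad of gum's angular momentum as positive, L_{wad} = m v R = (0.00669)(19.6)(0.337) = 0.04419 kg·m²/s.
L_i = 0 + 0.04419 = 0.04419 kg·m²/s.
After sticking, I_f = I_p + m R² = 0.1874 + (0.00669)(0.337)² = 0.1881 kg·m².
ω_f = L_i / I_f = 0.04419 / 0.1881 = 0.2349 rad/s.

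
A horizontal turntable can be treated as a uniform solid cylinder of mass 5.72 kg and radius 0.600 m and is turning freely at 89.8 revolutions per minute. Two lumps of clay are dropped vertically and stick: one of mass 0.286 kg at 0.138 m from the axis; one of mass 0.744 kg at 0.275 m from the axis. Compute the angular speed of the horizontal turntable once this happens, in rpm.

No external torque acts about the axis; L_before = L_after.
I_p = ½(5.72)(0.600)² = 1.030 kg·m².
Added inertia Σmr² = (0.286)(0.138)² + (0.744)(0.275)² = 0.06171 kg·m²; I_f = 1.030 + 0.06171 = 1.091 kg·m².
ω_f = I_p ω_i / I_f = (1.030)(89.8) / 1.091 = 84.72 rpm.

ω_f ≈ 84.7 rpm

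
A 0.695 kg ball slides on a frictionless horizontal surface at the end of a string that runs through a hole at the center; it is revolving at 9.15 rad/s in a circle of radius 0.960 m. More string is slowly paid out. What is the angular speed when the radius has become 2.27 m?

No torque about the axis ⇒ m r₁² ω₁ = m r₂² ω₂.
ω₂ = ω₁ (r₁/r₂)² = (9.15)(0.960/2.27)² = 1.636 rad/s.

ω₂ ≈ 1.64 rad/s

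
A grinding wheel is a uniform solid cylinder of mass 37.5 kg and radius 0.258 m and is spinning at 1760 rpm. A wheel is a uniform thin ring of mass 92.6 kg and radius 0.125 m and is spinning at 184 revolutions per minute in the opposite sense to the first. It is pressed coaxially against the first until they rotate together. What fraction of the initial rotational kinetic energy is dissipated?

fraction ≈ 0.647

No external torque acts about the common axis, so total angular momentum is conserved.
Moments of inertia: I_A = ½(37.5)(0.258)² = 1.248 kg·m²; I_B = (92.6)(0.125)² = 1.447 kg·m².
Taking A's sense as positive: L = (1.248)(1760) − (1.447)(184) = 1930 kg·m²·rpm.
Combined I = 1.248 + 1.447 = 2.695 kg·m².
ω_f = L / I = 1930 / 2.695 = 716.3 rpm.
KE_i = ½ΣIω² = 21470 J; KE_f = ½(2.695)(75.01)² = 7582 J.
Fraction dissipated = (KE_i − KE_f)/KE_i = 0.6468.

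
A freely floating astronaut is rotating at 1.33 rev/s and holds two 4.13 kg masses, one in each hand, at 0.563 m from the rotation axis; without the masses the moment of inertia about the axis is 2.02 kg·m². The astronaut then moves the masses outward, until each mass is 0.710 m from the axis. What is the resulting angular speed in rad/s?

No external torque acts about the spin axis, so angular momentum is conserved.
I₁ = 2.02 + 2(4.13)(0.563)² = 4.638 kg·m²; I₂ = 2.02 + 2(4.13)(0.710)² = 6.184 kg·m².
ω₂ = I₁ω₁ / I₂ = (4.638)(1.33 rev/s) / (6.184) = 0.9976 rev/s = 6.268 rad/s.

ω₂ ≈ 6.27 rad/s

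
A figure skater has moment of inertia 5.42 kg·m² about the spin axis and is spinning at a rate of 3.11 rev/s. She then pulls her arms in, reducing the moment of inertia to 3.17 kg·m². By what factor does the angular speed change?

ω₂/ω₁ ≈ 1.71

Angular momentum about the spin axis is conserved since the torque about it is zero.
ω₂/ω₁ = I₁/I₂ = 5.420 / 3.170 = 1.710.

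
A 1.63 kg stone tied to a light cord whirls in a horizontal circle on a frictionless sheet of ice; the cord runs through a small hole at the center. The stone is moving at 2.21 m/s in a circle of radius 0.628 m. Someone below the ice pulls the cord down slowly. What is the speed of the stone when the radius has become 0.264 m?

v₂ ≈ 5.26 m/s

The only horizontal force on the mass is along the cord (radial), so it exerts no torque about the hole and angular momentum m v r is conserved.
v₂ = v₁ r₁ / r₂ = (2.21)(0.628) / (0.264) = 5.257 m/s.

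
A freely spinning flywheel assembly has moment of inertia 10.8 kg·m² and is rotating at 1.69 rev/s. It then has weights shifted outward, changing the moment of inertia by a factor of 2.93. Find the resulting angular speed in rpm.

ω₂ ≈ 34.6 rpm

Angular momentum about the spin axis is conserved since the torque about it is zero.
I₂ = 2.93 × 10.8 = 31.64 kg·m².
ω₂ = I₁ω₁ / I₂ = (10.80)(1.69 rev/s) / (31.64) = 0.5768 rev/s = 34.61 rpm.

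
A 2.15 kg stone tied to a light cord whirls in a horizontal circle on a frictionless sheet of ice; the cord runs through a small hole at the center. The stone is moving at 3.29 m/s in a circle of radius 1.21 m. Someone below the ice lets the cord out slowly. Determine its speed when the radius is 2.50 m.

The only horizontal force on the mass is along the cord (radial), so it exerts no torque about the hole and angular momentum m v r is conserved.
v₂ = v₁ r₁ / r₂ = (3.29)(1.21) / (2.50) = 1.592 m/s.

v₂ ≈ 1.59 m/s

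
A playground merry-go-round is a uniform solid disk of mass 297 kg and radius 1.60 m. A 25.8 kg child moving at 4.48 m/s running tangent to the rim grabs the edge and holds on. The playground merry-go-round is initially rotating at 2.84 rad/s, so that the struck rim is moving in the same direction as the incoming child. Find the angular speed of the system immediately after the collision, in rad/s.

|ω_f| ≈ 2.83 rad/s

The axle reaction passes through the axle and exerts no torque about it; angular momentum about the axle is conserved through the impact.
I_p = ½(297)(1.60)² = 380.2 kg·m². Taking the sense of the child's angular momentum as positive, L_{child} = m v R = (25.8)(4.48)(1.60) = 184.9 kg·m²/s.
L_i = +I_p ω_p + m v R = +(380.2)(2.84) + 184.9 = 1265 kg·m²/s.
After sticking, I_f = I_p + m R² = 380.2 + (25.8)(1.60)² = 446.2 kg·m².
ω_f = L_i / I_f = 1265 / 446.2 = 2.834 rad/s.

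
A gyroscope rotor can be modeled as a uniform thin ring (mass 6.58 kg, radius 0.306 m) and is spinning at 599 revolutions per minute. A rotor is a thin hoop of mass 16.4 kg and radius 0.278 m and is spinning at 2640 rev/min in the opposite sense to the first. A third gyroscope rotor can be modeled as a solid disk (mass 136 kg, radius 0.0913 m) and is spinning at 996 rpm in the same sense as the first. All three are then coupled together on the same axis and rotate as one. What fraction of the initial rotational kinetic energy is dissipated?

fraction ≈ 0.753

The coupling torques are internal; angular momentum about the shared axis is conserved.
Moments of inertia: I_A = (6.58)(0.306)² = 0.6161 kg·m²; I_B = (16.4)(0.278)² = 1.267 kg·m²; I_C = ½(136)(0.0913)² = 0.5668 kg·m².
Taking A's sense as positive: L = (0.6161)(599) − (1.267)(2640) + (0.5668)(996) = -2412 kg·m²·rpm.
Combined I = 0.6161 + 1.267 + 0.5668 = 2.450 kg·m².
ω_f = L / I = -2412 / 2.450 = -984.5 rpm.
KE_i = ½ΣIω² = 52730 J; KE_f = ½(2.450)(103.1)² = 13020 J.
Fraction dissipated = (KE_i − KE_f)/KE_i = 0.7530.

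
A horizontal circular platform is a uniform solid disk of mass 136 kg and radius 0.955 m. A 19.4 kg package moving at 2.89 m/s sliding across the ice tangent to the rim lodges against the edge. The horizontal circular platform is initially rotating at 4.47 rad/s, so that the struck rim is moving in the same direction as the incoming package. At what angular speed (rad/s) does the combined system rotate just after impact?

|ω_f| ≈ 4.15 rad/s

The axle reaction passes through the central axle and exerts no torque about it; angular momentum about the central axle is conserved through the impact.
I_p = ½(136)(0.955)² = 62.02 kg·m². Taking the sense of the package's angular momentum as positive, L_{package} = m v R = (19.4)(2.89)(0.955) = 53.54 kg·m²/s.
L_i = +I_p ω_p + m v R = +(62.02)(4.47) + 53.54 = 330.8 kg·m²/s.
After sticking, I_f = I_p + m R² = 62.02 + (19.4)(0.955)² = 79.71 kg·m².
ω_f = L_i / I_f = 330.8 / 79.71 = 4.150 rad/s.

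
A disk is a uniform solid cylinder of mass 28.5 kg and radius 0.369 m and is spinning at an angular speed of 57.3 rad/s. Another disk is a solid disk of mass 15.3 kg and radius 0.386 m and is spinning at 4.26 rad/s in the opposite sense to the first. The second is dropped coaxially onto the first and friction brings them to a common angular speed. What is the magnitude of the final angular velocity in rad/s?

No external torque acts about the common axis, so total angular momentum is conserved.
Moments of inertia: I_A = ½(28.5)(0.369)² = 1.940 kg·m²; I_B = ½(15.3)(0.386)² = 1.140 kg·m².
Taking A's sense as positive: L = (1.940)(57.3) − (1.140)(4.26) = 106.3 kg·m²·rad/s.
Combined I = 1.940 + 1.140 = 3.080 kg·m².
ω_f = L / I = 106.3 / 3.080 = 34.52 rad/s.

|ω_f| ≈ 34.5 rad/s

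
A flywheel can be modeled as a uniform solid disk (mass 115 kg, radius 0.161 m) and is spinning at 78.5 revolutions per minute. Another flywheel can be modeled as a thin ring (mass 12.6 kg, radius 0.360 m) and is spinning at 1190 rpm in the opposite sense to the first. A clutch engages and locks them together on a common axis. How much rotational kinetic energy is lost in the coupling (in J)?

ΔKE lost ≈ 6880 J

The coupling torques are internal; angular momentum about the shared axis is conserved.
Moments of inertia: I_A = ½(115)(0.161)² = 1.490 kg·m²; I_B = (12.6)(0.360)² = 1.633 kg·m².
Taking A's sense as positive: L = (1.490)(78.5) − (1.633)(1190) = -1826 kg·m²·rpm.
Combined I = 1.490 + 1.633 = 3.123 kg·m².
ω_f = L / I = -1826 / 3.123 = -584.7 rpm.
KE_i = ½ΣIω² = 12730 J; KE_f = ½(3.123)(61.23)² = 5855 J.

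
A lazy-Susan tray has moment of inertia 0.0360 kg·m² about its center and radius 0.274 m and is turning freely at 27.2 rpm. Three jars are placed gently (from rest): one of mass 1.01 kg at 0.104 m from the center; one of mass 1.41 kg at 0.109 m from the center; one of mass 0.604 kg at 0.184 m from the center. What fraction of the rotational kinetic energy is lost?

fraction ≈ 0.572

No external torque acts about the center; L_before = L_after.
Added inertia Σmr² = (1.01)(0.104)² + (1.41)(0.109)² + (0.604)(0.184)² = 0.04813 kg·m²; I_f = 0.03600 + 0.04813 = 0.08413 kg·m².
ω_f = I_p ω_i / I_f = (0.03600)(27.2) / 0.08413 = 11.64 rpm.
KE_i = ½(0.03600)(2.848 rad/s)² = 0.1460 J; KE_f = ½(0.08413)(1.219)² = 0.06249 J.
Fraction lost = 0.5721.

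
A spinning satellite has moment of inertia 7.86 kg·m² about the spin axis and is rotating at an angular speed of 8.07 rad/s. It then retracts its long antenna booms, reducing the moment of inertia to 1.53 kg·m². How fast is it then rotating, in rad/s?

ω₂ ≈ 41.5 rad/s

Angular momentum about the spin axis is conserved since the torque about it is zero.
ω₂ = I₁ω₁ / I₂ = (7.860)(8.07 rad/s) / (1.530) = 41.46 rad/s.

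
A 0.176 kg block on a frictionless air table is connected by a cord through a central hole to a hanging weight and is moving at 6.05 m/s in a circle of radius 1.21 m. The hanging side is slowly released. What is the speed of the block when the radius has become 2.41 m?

The only horizontal force on the mass is along the cord (radial), so it exerts no torque about the hole and angular momentum m v r is conserved.
v₂ = v₁ r₁ / r₂ = (6.05)(1.21) / (2.41) = 3.038 m/s.

v₂ ≈ 3.04 m/s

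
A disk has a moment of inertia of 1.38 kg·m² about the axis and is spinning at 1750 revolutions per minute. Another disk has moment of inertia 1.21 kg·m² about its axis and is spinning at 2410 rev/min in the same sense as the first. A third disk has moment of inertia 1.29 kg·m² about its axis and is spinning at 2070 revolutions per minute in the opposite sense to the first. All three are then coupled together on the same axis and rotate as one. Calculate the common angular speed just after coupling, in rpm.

No external torque acts about the common axis, so total angular momentum is conserved.
Taking A's sense as positive: L = (1.380)(1750) + (1.210)(2410) − (1.290)(2070) = 2661 kg·m²·rpm.
Combined I = 1.380 + 1.210 + 1.290 = 3.880 kg·m².
ω_f = L / I = 2661 / 3.880 = 685.8 rpm.

|ω_f| ≈ 686 rpm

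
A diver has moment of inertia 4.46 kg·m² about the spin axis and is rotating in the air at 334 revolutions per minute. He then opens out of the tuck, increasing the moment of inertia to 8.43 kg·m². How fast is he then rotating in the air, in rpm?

ω₂ ≈ 177 rpm

With no external torque about the axis, L is conserved: I₁ω₁ = I₂ω₂.
ω₂ = I₁ω₁ / I₂ = (4.460)(334 rpm) / (8.430) = 176.7 rpm.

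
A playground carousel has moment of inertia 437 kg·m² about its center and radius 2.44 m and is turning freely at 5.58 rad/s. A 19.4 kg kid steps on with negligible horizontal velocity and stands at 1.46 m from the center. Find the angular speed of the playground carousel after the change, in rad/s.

No external torque acts about the center; L_before = L_after.
Added inertia Σmr² = (19.4)(1.46)² = 41.35 kg·m²; I_f = 437.0 + 41.35 = 478.4 kg·m².
ω_f = I_p ω_i / I_f = (437.0)(5.58) / 478.4 = 5.098 rad/s.

ω_f ≈ 5.10 rad/s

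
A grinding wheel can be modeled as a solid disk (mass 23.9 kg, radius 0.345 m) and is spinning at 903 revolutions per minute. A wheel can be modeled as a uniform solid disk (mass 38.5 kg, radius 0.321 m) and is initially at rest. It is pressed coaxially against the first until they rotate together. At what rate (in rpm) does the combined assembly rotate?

|ω_f| ≈ 377 rpm

No external torque acts about the common axis, so total angular momentum is conserved.
Moments of inertia: I_A = ½(23.9)(0.345)² = 1.422 kg·m²; I_B = ½(38.5)(0.321)² = 1.984 kg·m².
Taking A's sense as positive: L = (1.422)(903) = 1284 kg·m²·rpm.
Combined I = 1.422 + 1.984 = 3.406 kg·m².
ω_f = L / I = 1284 / 3.406 = 377.1 rpm.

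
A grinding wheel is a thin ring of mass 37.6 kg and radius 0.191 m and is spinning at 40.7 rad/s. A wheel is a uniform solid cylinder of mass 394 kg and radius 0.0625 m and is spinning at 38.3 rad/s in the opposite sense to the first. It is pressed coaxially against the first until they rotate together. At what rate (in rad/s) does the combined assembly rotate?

|ω_f| ≈ 12.3 rad/s

No external torque acts about the common axis, so total angular momentum is conserved.
Moments of inertia: I_A = (37.6)(0.191)² = 1.372 kg·m²; I_B = ½(394)(0.0625)² = 0.7695 kg·m².
Taking A's sense as positive: L = (1.372)(40.7) − (0.7695)(38.3) = 26.35 kg·m²·rad/s.
Combined I = 1.372 + 0.7695 = 2.141 kg·m².
ω_f = L / I = 26.35 / 2.141 = 12.31 rad/s.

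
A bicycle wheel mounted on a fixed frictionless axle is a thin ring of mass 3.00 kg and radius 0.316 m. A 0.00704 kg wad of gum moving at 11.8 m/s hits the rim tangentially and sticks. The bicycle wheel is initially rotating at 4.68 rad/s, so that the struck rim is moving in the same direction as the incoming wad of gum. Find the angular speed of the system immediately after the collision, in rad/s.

|ω_f| ≈ 4.76 rad/s

About the axle the impulsive forces during the collision are internal, so angular momentum about that axis is conserved.
I_p = (3.00)(0.316)² = 0.2996 kg·m². Taking the sense of the wad of gum's angular momentum as positive, L_{wad} = m v R = (0.00704)(11.8)(0.316) = 0.02625 kg·m²/s.
L_i = +I_p ω_p + m v R = +(0.2996)(4.68) + 0.02625 = 1.428 kg·m²/s.
After sticking, I_f = I_p + m R² = 0.2996 + (0.00704)(0.316)² = 0.3003 kg·m².
ω_f = L_i / I_f = 1.428 / 0.3003 = 4.756 rad/s.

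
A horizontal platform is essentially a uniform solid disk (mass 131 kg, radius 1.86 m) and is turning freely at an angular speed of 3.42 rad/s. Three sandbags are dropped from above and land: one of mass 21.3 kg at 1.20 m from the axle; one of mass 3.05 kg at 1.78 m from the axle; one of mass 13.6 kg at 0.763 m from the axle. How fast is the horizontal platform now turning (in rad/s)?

No external torque acts about the axle; L_before = L_after.
I_p = ½(131)(1.86)² = 226.6 kg·m².
Added inertia Σmr² = (21.3)(1.20)² + (3.05)(1.78)² + (13.6)(0.763)² = 48.25 kg·m²; I_f = 226.6 + 48.25 = 274.9 kg·m².
ω_f = I_p ω_i / I_f = (226.6)(3.42) / 274.9 = 2.820 rad/s.

ω_f ≈ 2.82 rad/s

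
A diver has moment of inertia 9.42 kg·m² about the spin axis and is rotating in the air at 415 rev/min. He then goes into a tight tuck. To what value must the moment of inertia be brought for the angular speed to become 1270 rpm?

I₂ ≈ 3.08 kg·m²

With no external torque about the axis, L is conserved: I₁ω₁ = I₂ω₂.
I₂ = I₁ω₁ / ω₂ = (9.42)(415) / (1270) = 3.078 kg·m².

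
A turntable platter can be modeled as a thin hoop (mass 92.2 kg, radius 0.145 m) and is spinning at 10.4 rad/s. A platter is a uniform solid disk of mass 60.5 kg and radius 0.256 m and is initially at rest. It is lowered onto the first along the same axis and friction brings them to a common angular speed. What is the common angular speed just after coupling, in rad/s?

The coupling torques are internal; angular momentum about the shared axis is conserved.
Moments of inertia: I_A = (92.2)(0.145)² = 1.939 kg·m²; I_B = ½(60.5)(0.256)² = 1.982 kg·m².
Taking A's sense as positive: L = (1.939)(10.4) = 20.16 kg·m²·rad/s.
Combined I = 1.939 + 1.982 = 3.921 kg·m².
ω_f = L / I = 20.16 / 3.921 = 5.142 rad/s.

|ω_f| ≈ 5.14 rad/s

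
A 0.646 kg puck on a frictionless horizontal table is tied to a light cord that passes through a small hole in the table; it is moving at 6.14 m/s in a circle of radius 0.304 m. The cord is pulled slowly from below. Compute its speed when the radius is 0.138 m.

Central (radial) force ⇒ zero torque about the center ⇒ m v r is constant.
v₂ = v₁ r₁ / r₂ = (6.14)(0.304) / (0.138) = 13.53 m/s.

v₂ ≈ 13.5 m/s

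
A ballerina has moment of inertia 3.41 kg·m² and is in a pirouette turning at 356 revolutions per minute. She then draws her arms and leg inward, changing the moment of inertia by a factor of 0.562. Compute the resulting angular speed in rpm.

ω₂ ≈ 633 rpm

With no external torque about the axis, L is conserved: I₁ω₁ = I₂ω₂.
I₂ = 0.562 × 3.41 = 1.916 kg·m².
ω₂ = I₁ω₁ / I₂ = (3.410)(356 rpm) / (1.916) = 633.5 rpm.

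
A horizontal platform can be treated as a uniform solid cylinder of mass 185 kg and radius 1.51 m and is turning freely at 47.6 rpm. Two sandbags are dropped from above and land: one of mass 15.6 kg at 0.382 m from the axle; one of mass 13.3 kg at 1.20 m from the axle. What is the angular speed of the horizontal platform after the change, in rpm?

ω_f ≈ 43.2 rpm

No external torque acts about the axle; L_before = L_after.
I_p = ½(185)(1.51)² = 210.9 kg·m².
Added inertia Σmr² = (15.6)(0.382)² + (13.3)(1.20)² = 21.43 kg·m²; I_f = 210.9 + 21.43 = 232.3 kg·m².
ω_f = I_p ω_i / I_f = (210.9)(47.6) / 232.3 = 43.21 rpm.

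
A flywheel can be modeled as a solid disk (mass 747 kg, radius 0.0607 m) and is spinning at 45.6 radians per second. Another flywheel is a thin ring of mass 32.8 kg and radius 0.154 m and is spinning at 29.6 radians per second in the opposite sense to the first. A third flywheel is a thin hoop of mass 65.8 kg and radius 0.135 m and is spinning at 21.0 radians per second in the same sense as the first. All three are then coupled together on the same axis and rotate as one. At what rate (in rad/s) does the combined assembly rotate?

|ω_f| ≈ 19.4 rad/s

No external torque acts about the common axis, so total angular momentum is conserved.
Moments of inertia: I_A = ½(747)(0.0607)² = 1.376 kg·m²; I_B = (32.8)(0.154)² = 0.7779 kg·m²; I_C = (65.8)(0.135)² = 1.199 kg·m².
Taking A's sense as positive: L = (1.376)(45.6) − (0.7779)(29.6) + (1.199)(21.0) = 64.91 kg·m²·rad/s.
Combined I = 1.376 + 0.7779 + 1.199 = 3.353 kg·m².
ω_f = L / I = 64.91 / 3.353 = 19.36 rad/s.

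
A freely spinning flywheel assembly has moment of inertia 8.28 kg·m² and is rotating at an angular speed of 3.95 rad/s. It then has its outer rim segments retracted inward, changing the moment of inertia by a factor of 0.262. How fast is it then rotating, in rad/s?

ω₂ ≈ 15.1 rad/s

With no external torque about the axis, L is conserved: I₁ω₁ = I₂ω₂.
I₂ = 0.262 × 8.28 = 2.169 kg·m².
ω₂ = I₁ω₁ / I₂ = (8.280)(3.95 rad/s) / (2.169) = 15.08 rad/s.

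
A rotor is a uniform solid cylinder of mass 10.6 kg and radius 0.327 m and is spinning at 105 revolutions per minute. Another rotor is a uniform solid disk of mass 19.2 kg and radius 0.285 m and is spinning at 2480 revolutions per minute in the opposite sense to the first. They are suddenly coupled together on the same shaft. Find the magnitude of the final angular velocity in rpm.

The coupling torques are internal; angular momentum about the shared axis is conserved.
Moments of inertia: I_A = ½(10.6)(0.327)² = 0.5667 kg·m²; I_B = ½(19.2)(0.285)² = 0.7798 kg·m².
Taking A's sense as positive: L = (0.5667)(105) − (0.7798)(2480) = -1874 kg·m²·rpm.
Combined I = 0.5667 + 0.7798 = 1.346 kg·m².
ω_f = L / I = -1874 / 1.346 = -1392 rpm.

|ω_f| ≈ 1390 rpm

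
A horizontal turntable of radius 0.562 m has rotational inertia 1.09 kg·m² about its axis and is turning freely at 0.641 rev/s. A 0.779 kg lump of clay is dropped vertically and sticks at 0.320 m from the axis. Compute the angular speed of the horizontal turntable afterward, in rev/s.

ω_f ≈ 0.597 rev/s

No external torque acts about the axis; L_before = L_after.
Added inertia Σmr² = (0.779)(0.320)² = 0.07977 kg·m²; I_f = 1.090 + 0.07977 = 1.170 kg·m².
ω_f = I_p ω_i / I_f = (1.090)(0.641) / 1.170 = 0.5973 rev/s.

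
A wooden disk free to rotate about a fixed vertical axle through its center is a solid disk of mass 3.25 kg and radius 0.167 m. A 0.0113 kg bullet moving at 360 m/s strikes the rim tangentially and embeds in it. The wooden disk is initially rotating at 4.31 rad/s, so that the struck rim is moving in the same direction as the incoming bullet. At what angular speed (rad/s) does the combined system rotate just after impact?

About the axle the impulsive forces during the collision are internal, so angular momentum about that axis is conserved.
I_p = ½(3.25)(0.167)² = 0.04532 kg·m². Taking the sense of the bullet's angular momentum as positive, L_{bullet} = m v R = (0.0113)(360)(0.167) = 0.6794 kg·m²/s.
L_i = +I_p ω_p + m v R = +(0.04532)(4.31) + 0.6794 = 0.8747 kg·m²/s.
After sticking, I_f = I_p + m R² = 0.04532 + (0.0113)(0.167)² = 0.04563 kg·m².
ω_f = L_i / I_f = 0.8747 / 0.04563 = 19.17 rad/s.

|ω_f| ≈ 19.2 rad/s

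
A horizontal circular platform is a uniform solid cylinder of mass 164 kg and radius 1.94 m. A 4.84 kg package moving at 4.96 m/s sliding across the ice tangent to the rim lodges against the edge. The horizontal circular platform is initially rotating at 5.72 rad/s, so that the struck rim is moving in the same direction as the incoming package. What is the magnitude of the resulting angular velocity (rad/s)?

The axle reaction passes through the central axle and exerts no torque about it; angular momentum about the central axle is conserved through the impact.
I_p = ½(164)(1.94)² = 308.6 kg·m². Taking the sense of the package's angular momentum as positive, L_{package} = m v R = (4.84)(4.96)(1.94) = 46.57 kg·m²/s.
L_i = +I_p ω_p + m v R = +(308.6)(5.72) + 46.57 = 1812 kg·m²/s.
After sticking, I_f = I_p + m R² = 308.6 + (4.84)(1.94)² = 326.8 kg·m².
ω_f = L_i / I_f = 1812 / 326.8 = 5.544 rad/s.

|ω_f| ≈ 5.54 rad/s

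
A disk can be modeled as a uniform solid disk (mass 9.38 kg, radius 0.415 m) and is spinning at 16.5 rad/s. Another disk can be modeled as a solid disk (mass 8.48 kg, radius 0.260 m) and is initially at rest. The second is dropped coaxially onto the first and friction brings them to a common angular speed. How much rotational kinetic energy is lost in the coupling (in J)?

ΔKE lost ≈ 28.8 J

No external torque acts about the common axis, so total angular momentum is conserved.
Moments of inertia: I_A = ½(9.38)(0.415)² = 0.8077 kg·m²; I_B = ½(8.48)(0.260)² = 0.2866 kg·m².
Taking A's sense as positive: L = (0.8077)(16.5) = 13.33 kg·m²·rad/s.
Combined I = 0.8077 + 0.2866 = 1.094 kg·m².
ω_f = L / I = 13.33 / 1.094 = 12.18 rad/s.
KE_i = ½ΣIω² = 110.0 J; KE_f = ½(1.094)(12.18)² = 81.16 J.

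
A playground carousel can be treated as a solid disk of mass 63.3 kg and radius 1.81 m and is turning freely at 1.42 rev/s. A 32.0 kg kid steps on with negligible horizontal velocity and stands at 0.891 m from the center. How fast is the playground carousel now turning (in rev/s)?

ω_f ≈ 1.14 rev/s

The added mass arrives with no angular momentum about the center, and any external torque about the center is negligible, so the system's angular momentum is conserved.
I_p = ½(63.3)(1.81)² = 103.7 kg·m².
Added inertia Σmr² = (32.0)(0.891)² = 25.40 kg·m²; I_f = 103.7 + 25.40 = 129.1 kg·m².
ω_f = I_p ω_i / I_f = (103.7)(1.42) / 129.1 = 1.141 rev/s.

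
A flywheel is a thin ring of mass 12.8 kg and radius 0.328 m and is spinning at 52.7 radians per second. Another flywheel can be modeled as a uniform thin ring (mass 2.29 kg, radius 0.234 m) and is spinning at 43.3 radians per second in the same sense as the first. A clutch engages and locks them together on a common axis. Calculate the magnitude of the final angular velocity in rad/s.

No external torque acts about the common axis, so total angular momentum is conserved.
Moments of inertia: I_A = (12.8)(0.328)² = 1.377 kg·m²; I_B = (2.29)(0.234)² = 0.1254 kg·m².
Taking A's sense as positive: L = (1.377)(52.7) + (0.1254)(43.3) = 78.00 kg·m²·rad/s.
Combined I = 1.377 + 0.1254 = 1.502 kg·m².
ω_f = L / I = 78.00 / 1.502 = 51.92 rad/s.

|ω_f| ≈ 51.9 rad/s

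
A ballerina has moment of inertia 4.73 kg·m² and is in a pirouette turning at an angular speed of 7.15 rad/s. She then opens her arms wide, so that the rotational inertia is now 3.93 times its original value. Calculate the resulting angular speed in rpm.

ω₂ ≈ 17.4 rpm

With no external torque about the axis, L is conserved: I₁ω₁ = I₂ω₂.
I₂ = 3.93 × 4.73 = 18.59 kg·m².
ω₂ = I₁ω₁ / I₂ = (4.730)(7.15 rad/s) / (18.59) = 1.819 rad/s = 17.37 rpm.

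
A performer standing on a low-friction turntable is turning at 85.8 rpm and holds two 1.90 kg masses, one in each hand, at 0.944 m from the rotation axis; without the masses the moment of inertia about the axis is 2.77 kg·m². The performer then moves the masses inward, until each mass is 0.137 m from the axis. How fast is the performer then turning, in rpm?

No external torque acts about the spin axis, so angular momentum is conserved.
I₁ = 2.77 + 2(1.90)(0.944)² = 6.156 kg·m²; I₂ = 2.77 + 2(1.90)(0.137)² = 2.841 kg·m².
ω₂ = I₁ω₁ / I₂ = (6.156)(85.8 rpm) / (2.841) = 185.9 rpm.

ω₂ ≈ 186 rpm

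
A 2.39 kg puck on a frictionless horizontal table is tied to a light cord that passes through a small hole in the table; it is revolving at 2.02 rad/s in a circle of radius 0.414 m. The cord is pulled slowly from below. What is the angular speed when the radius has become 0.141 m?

ω₂ ≈ 17.4 rad/s

No torque about the axis ⇒ m r₁² ω₁ = m r₂² ω₂.
ω₂ = ω₁ (r₁/r₂)² = (2.02)(0.414/0.141)² = 17.41 rad/s.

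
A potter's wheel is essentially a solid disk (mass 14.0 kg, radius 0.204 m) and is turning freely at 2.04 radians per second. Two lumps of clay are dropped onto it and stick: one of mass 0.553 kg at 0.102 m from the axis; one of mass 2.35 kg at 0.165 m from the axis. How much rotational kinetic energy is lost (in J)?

No external torque acts about the axis; L_before = L_after.
I_p = ½(14.0)(0.204)² = 0.2913 kg·m².
Added inertia Σmr² = (0.553)(0.102)² + (2.35)(0.165)² = 0.06973 kg·m²; I_f = 0.2913 + 0.06973 = 0.3610 kg·m².
ω_f = I_p ω_i / I_f = (0.2913)(2.04) / 0.3610 = 1.646 rad/s.
KE_i = ½(0.2913)(2.040 rad/s)² = 0.6062 J; KE_f = ½(0.3610)(1.646)² = 0.4891 J.

energy lost ≈ 0.117 J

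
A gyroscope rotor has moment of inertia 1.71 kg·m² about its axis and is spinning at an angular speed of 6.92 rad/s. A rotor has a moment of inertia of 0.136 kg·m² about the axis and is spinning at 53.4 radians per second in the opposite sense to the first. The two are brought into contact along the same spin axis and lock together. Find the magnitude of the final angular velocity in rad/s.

No external torque acts about the common axis, so total angular momentum is conserved.
Taking A's sense as positive: L = (1.710)(6.92) − (0.1360)(53.4) = 4.571 kg·m²·rad/s.
Combined I = 1.710 + 0.1360 = 1.846 kg·m².
ω_f = L / I = 4.571 / 1.846 = 2.476 rad/s.

|ω_f| ≈ 2.48 rad/s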